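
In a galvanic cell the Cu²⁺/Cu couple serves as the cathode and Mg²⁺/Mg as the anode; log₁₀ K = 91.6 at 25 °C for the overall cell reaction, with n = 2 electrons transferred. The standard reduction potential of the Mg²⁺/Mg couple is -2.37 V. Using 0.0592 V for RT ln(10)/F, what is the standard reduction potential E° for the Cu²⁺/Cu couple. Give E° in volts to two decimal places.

E°cell = (0.0592/n)·log K = (0.0592/2)(91.6) = +2.711 V.
Since Cu²⁺/Cu is the cathode and Mg²⁺/Mg the anode, E°cell = E°(Cu²⁺/Cu) − E°(Mg²⁺/Mg).
So E°(Cu²⁺/Cu) = E°cell + E°(Mg²⁺/Mg) = +2.711 + (-2.37) = +0.34 V.

+0.34 V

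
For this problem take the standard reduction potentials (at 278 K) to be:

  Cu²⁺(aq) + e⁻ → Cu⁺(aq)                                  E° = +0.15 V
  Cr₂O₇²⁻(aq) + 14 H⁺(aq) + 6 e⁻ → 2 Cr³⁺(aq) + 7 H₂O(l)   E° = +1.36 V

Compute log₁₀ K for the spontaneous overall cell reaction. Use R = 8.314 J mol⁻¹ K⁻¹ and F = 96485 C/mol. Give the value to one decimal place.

Cathode: Cr₂O₇²⁻/Cr³⁺; anode: Cu²⁺/Cu⁺. E°cell = (+1.36) − (+0.15) = +1.21 V, with n = 6.
ΔG° = −nFE° = −RT ln K, so ln K = nFE°/(RT) = (6)(96485)(+1.21) / ((8.314)(278)) = 303.069.
log₁₀ K = 303.069 / ln 10 = 131.6.

131.6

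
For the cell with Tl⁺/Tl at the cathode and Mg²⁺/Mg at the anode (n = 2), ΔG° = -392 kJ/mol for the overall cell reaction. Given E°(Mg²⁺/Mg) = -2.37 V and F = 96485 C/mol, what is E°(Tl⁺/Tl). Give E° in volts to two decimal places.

E°cell = −ΔG°/(nF) = −(-392×10³)/((2)(96485)) = +2.031 V.
Since Tl⁺/Tl is the cathode and Mg²⁺/Mg the anode, E°cell = E°(Tl⁺/Tl) − E°(Mg²⁺/Mg).
So E°(Tl⁺/Tl) = E°cell + E°(Mg²⁺/Mg) = +2.031 + (-2.37) = -0.34 V.

-0.34 V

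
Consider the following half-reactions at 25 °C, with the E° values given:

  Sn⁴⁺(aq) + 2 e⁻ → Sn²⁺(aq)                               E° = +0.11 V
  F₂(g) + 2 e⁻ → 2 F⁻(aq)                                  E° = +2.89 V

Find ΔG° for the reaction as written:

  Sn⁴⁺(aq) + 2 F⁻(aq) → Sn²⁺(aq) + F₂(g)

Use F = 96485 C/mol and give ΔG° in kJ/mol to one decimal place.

+536.5 kJ/mol

As written, Sn⁴⁺/Sn²⁺ is reduced (cathode) and F₂/F⁻ is oxidised (anode), so E°cell = (+0.11) − (+2.89) = -2.78 V.
Balancing electrons gives n = 2.
ΔG° = −nFE° = −(2)(96485)(-2.78) = 536,457 J = +536.5 kJ/mol.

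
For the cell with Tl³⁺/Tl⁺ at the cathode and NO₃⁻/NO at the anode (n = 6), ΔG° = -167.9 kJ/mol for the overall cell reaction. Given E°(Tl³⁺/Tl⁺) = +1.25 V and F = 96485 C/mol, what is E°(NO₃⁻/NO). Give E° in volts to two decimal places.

E°cell = −ΔG°/(nF) = −(-167.9×10³)/((6)(96485)) = +0.290 V.
Since Tl³⁺/Tl⁺ is the cathode and NO₃⁻/NO the anode, E°cell = E°(Tl³⁺/Tl⁺) − E°(NO₃⁻/NO).
So E°(NO₃⁻/NO) = E°(Tl³⁺/Tl⁺) − E°cell = (+1.25) − (+0.290) = +0.96 V.

+0.96 V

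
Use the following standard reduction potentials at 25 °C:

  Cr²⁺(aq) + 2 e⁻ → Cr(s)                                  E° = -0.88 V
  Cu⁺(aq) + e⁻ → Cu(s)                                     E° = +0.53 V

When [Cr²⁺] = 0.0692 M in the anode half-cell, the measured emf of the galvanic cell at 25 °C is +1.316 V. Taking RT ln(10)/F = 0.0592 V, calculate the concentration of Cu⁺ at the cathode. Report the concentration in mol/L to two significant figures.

0.0068 M

Cu⁺/Cu is the cathode, Cr²⁺/Cr the anode: E°cell = +1.41 V, n = 2.
Overall reaction: 2 Cu⁺(aq) + Cr(s) → 2 Cu(s) + Cr²⁺(aq); Q = [Cr²⁺]^1/[Cu⁺]^2.
From E = E° − (0.0592/n) log Q: log Q = (E° − E)·n/0.0592 = (+1.41 − (+1.316))·2/0.0592 = 3.1757.
So 2·log[Cu⁺] = 1·log(0.0692) − log Q = -1.1599 − (3.1757) = -4.3356; log[Cu⁺] = -4.3356 / 2 = -2.1678; [Cu⁺] = 10^(-2.1678) ≈ 0.0068 M.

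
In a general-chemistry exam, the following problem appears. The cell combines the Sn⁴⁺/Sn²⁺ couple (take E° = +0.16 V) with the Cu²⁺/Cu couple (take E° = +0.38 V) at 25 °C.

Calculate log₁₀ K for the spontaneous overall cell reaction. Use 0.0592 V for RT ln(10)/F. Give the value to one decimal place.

Cathode: Cu²⁺/Cu; anode: Sn⁴⁺/Sn²⁺. E°cell = +0.22 V, n = 2.
log K = nE°cell / 0.0592 = (2)(+0.22) / 0.0592 = 7.4.

7.4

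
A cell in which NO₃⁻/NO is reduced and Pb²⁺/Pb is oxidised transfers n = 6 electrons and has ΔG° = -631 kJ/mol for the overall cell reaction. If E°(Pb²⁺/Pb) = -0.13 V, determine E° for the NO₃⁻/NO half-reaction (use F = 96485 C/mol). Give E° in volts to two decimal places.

E°cell = −ΔG°/(nF) = −(-631×10³)/((6)(96485)) = +1.090 V.
Since NO₃⁻/NO is the cathode and Pb²⁺/Pb the anode, E°cell = E°(NO₃⁻/NO) − E°(Pb²⁺/Pb).
So E°(NO₃⁻/NO) = E°cell + E°(Pb²⁺/Pb) = +1.090 + (-0.13) = +0.96 V.

+0.96 V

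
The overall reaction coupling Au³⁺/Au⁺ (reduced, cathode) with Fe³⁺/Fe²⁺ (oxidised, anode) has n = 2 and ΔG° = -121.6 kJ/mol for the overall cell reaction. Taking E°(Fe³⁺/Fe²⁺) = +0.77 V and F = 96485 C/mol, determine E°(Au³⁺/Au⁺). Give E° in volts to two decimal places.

E°cell = −ΔG°/(nF) = −(-121.6×10³)/((2)(96485)) = +0.630 V.
Since Au³⁺/Au⁺ is the cathode and Fe³⁺/Fe²⁺ the anode, E°cell = E°(Au³⁺/Au⁺) − E°(Fe³⁺/Fe²⁺).
So E°(Au³⁺/Au⁺) = E°cell + E°(Fe³⁺/Fe²⁺) = +0.630 + (+0.77) = +1.40 V.

+1.40 V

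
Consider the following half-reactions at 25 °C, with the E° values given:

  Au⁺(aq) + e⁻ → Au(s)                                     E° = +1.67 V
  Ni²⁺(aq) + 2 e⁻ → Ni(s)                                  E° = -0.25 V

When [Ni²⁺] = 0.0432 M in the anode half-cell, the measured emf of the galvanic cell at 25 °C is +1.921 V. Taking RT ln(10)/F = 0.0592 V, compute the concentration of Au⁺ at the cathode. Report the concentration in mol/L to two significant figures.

0.22 M

Au⁺/Au is the cathode, Ni²⁺/Ni the anode: E°cell = +1.92 V, n = 2.
Overall reaction: 2 Au⁺(aq) + Ni(s) → 2 Au(s) + Ni²⁺(aq); Q = [Ni²⁺]^1/[Au⁺]^2.
From E = E° − (0.0592/n) log Q: log Q = (E° − E)·n/0.0592 = (+1.92 − (+1.921))·2/0.0592 = -0.0338.
So 2·log[Au⁺] = 1·log(0.0432) − log Q = -1.3645 − (-0.0338) = -1.3307; log[Au⁺] = -1.3307 / 2 = -0.6653; [Au⁺] = 10^(-0.6653) ≈ 0.22 M.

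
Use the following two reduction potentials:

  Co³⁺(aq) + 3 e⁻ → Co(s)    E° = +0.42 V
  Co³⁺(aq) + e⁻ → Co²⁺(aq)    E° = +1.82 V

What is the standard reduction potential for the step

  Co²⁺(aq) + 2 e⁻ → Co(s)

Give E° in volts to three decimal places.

-0.280 V

Sequential free energies add, so n₃E°₃ = n₁E°₁ + n₂E°₂.
With n₃ = 3, and the known step contributing 1×(+1.82) V, the unknown satisfies 2·E° = 3×(+0.42) − 1×(+1.82) = -0.560.
E° = -0.560 / 2 = -0.280 V.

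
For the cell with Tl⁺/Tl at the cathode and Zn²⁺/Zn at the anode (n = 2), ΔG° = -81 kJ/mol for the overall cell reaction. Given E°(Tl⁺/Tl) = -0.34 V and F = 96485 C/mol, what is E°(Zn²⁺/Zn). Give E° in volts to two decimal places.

-0.76 V

E°cell = −ΔG°/(nF) = −(-81×10³)/((2)(96485)) = +0.420 V.
Since Tl⁺/Tl is the cathode and Zn²⁺/Zn the anode, E°cell = E°(Tl⁺/Tl) − E°(Zn²⁺/Zn).
So E°(Zn²⁺/Zn) = E°(Tl⁺/Tl) − E°cell = (-0.34) − (+0.420) = -0.76 V.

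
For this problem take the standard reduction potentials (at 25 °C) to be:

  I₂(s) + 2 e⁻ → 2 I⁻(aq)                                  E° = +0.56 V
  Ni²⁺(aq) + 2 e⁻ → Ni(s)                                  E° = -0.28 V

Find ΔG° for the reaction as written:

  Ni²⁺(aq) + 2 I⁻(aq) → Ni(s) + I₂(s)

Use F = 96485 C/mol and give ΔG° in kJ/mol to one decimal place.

+162.1 kJ/mol

As written, Ni²⁺/Ni is reduced (cathode) and I₂/I⁻ is oxidised (anode), so E°cell = (-0.28) − (+0.56) = -0.84 V.
Balancing electrons gives n = 2.
ΔG° = −nFE° = −(2)(96485)(-0.84) = 162,095 J = +162.1 kJ/mol.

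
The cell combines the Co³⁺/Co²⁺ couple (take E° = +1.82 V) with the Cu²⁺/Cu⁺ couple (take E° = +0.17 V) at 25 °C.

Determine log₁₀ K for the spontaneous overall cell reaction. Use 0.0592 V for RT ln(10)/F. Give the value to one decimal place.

Cathode: Co³⁺/Co²⁺; anode: Cu²⁺/Cu⁺. E°cell = +1.65 V, n = 1.
log K = nE°cell / 0.0592 = (1)(+1.65) / 0.0592 = 27.9.

27.9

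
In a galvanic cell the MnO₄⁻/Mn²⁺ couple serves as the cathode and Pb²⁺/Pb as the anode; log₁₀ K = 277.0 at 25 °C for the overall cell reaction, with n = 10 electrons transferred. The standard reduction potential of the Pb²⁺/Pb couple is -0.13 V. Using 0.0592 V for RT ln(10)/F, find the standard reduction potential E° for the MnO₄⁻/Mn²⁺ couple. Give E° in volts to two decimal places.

E°cell = (0.0592/n)·log K = (0.0592/10)(277.0) = +1.640 V.
Since MnO₄⁻/Mn²⁺ is the cathode and Pb²⁺/Pb the anode, E°cell = E°(MnO₄⁻/Mn²⁺) − E°(Pb²⁺/Pb).
So E°(MnO₄⁻/Mn²⁺) = E°cell + E°(Pb²⁺/Pb) = +1.640 + (-0.13) = +1.51 V.

+1.51 V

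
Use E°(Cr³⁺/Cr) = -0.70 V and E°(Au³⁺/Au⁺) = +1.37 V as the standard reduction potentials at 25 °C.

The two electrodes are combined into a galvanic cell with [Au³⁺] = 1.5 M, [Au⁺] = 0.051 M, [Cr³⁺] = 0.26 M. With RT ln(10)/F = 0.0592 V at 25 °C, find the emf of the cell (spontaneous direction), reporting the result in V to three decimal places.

+2.125 V

Au³⁺/Au⁺ is the cathode (higher E°), Cr³⁺/Cr the anode: E°cell = +1.37 − (-0.70) = +2.07 V, n = 6.
Overall: 3 Au³⁺(aq) + 2 Cr(s) → 3 Au⁺(aq) + 2 Cr³⁺(aq)
Q = [Au⁺]^3·[Cr³⁺]^2 / ([Au³⁺]^3); log Q = -5.576.
E = E° − (0.0592/n) log Q = +2.07 − (0.0592/6)(-5.576) = +2.125 V.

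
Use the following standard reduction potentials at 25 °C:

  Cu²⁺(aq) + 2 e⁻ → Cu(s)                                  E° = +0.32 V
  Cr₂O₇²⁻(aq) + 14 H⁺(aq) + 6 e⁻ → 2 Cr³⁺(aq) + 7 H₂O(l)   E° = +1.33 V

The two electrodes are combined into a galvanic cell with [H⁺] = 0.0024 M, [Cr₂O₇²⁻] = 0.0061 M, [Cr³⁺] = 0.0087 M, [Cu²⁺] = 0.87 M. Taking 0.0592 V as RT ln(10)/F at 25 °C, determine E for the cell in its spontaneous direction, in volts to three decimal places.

+0.669 V

Cr₂O₇²⁻/Cr³⁺ is the cathode (higher E°), Cu²⁺/Cu the anode: E°cell = +1.33 − (+0.32) = +1.01 V, n = 6.
Overall: Cr₂O₇²⁻(aq) + 14 H⁺(aq) + 3 Cu(s) → 2 Cr³⁺(aq) + 7 H₂O(l) + 3 Cu²⁺(aq)
Q = [Cr³⁺]^2·[Cu²⁺]^3 / ([Cr₂O₇²⁻]·[H⁺]^14); log Q = 34.589.
E = E° − (0.0592/n) log Q = +1.01 − (0.0592/6)(34.589) = +0.669 V.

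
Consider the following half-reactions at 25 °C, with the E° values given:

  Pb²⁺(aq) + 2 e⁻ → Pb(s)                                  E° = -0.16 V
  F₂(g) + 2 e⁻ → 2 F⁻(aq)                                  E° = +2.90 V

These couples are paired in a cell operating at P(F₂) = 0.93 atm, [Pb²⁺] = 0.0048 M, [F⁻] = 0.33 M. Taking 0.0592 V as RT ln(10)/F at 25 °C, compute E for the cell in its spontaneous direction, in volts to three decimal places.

+3.156 V

F₂/F⁻ is the cathode (higher E°), Pb²⁺/Pb the anode: E°cell = +2.90 − (-0.16) = +3.06 V, n = 2.
Overall: F₂(g) + Pb(s) → 2 F⁻(aq) + Pb²⁺(aq)
Q = [F⁻]^2·[Pb²⁺] / (P(F₂)); log Q = -3.250.
E = E° − (0.0592/n) log Q = +3.06 − (0.0592/2)(-3.250) = +3.156 V.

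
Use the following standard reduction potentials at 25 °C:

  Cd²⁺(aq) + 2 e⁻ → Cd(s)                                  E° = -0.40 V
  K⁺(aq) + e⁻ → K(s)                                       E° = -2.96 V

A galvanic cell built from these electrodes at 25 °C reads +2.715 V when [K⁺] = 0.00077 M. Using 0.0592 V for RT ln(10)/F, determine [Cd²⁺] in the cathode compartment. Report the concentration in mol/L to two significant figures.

Cd²⁺/Cd is the cathode, K⁺/K the anode: E°cell = +2.56 V, n = 2.
Overall reaction: Cd²⁺(aq) + 2 K(s) → Cd(s) + 2 K⁺(aq); Q = [K⁺]^2/[Cd²⁺]^1.
From E = E° − (0.0592/n) log Q: log Q = (E° − E)·n/0.0592 = (+2.56 − (+2.715))·2/0.0592 = -5.2365.
So 1·log[Cd²⁺] = 2·log(0.00077) − log Q = -6.2270 − (-5.2365) = -0.9905; [Cd²⁺] = 10^(-0.9905) ≈ 0.10 M.

0.10 M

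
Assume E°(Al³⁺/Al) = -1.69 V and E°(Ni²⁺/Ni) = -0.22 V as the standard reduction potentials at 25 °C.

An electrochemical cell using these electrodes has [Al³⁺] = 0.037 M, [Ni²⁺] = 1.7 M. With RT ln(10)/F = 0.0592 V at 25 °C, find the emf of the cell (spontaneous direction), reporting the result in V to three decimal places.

Ni²⁺/Ni is the cathode (higher E°), Al³⁺/Al the anode: E°cell = -0.22 − (-1.69) = +1.47 V, n = 6.
Overall: 3 Ni²⁺(aq) + 2 Al(s) → 3 Ni(s) + 2 Al³⁺(aq)
Q = [Al³⁺]^2 / ([Ni²⁺]^3); log Q = -3.555.
E = E° − (0.0592/n) log Q = +1.47 − (0.0592/6)(-3.555) = +1.505 V.

+1.505 V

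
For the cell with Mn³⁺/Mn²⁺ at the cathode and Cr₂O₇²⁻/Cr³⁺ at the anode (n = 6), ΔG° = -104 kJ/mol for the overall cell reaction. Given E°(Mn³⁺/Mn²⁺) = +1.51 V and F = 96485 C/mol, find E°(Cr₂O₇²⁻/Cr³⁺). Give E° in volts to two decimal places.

E°cell = −ΔG°/(nF) = −(-104×10³)/((6)(96485)) = +0.180 V.
Since Mn³⁺/Mn²⁺ is the cathode and Cr₂O₇²⁻/Cr³⁺ the anode, E°cell = E°(Mn³⁺/Mn²⁺) − E°(Cr₂O₇²⁻/Cr³⁺).
So E°(Cr₂O₇²⁻/Cr³⁺) = E°(Mn³⁺/Mn²⁺) − E°cell = (+1.51) − (+0.180) = +1.33 V.

+1.33 V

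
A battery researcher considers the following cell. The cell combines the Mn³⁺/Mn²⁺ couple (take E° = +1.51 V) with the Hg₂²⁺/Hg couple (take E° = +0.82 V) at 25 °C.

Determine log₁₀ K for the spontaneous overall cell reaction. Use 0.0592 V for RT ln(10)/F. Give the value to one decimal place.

Cathode: Mn³⁺/Mn²⁺; anode: Hg₂²⁺/Hg. E°cell = +0.69 V, n = 2.
log K = nE°cell / 0.0592 = (2)(+0.69) / 0.0592 = 23.3.

23.3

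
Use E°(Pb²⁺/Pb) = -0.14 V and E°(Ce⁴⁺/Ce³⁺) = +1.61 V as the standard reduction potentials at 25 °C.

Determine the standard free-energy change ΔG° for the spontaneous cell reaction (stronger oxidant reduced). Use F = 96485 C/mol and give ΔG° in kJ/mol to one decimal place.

Ce⁴⁺/Ce³⁺ (E° = +1.61 V) is the cathode; Pb²⁺/Pb (E° = -0.14 V) is the anode, so E°cell = +1.75 V.
Balancing electrons gives n = 2 (lcm of 1 and 2).
ΔG° = −nFE° = −(2)(96485)(+1.75) = -337,698 J = -337.7 kJ/mol.

-337.7 kJ/mol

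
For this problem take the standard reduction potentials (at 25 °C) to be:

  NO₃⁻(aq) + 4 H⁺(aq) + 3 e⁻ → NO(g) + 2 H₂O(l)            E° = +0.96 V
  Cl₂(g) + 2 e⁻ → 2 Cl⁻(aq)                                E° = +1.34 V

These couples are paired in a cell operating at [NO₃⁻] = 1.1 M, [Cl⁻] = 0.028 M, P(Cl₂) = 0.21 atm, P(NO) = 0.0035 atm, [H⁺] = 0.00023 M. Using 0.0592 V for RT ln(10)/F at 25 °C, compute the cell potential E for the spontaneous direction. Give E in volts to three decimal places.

Cl₂/Cl⁻ is the cathode (higher E°), NO₃⁻/NO the anode: E°cell = +1.34 − (+0.96) = +0.38 V, n = 6.
Overall: 3 Cl₂(g) + 2 NO(g) + 4 H₂O(l) → 6 Cl⁻(aq) + 2 NO₃⁻(aq) + 8 H⁺(aq)
Q = [Cl⁻]^6·[NO₃⁻]^2·[H⁺]^8 / (P(Cl₂)^3·P(NO)^2); log Q = -31.395.
E = E° − (0.0592/n) log Q = +0.38 − (0.0592/6)(-31.395) = +0.690 V.

+0.690 V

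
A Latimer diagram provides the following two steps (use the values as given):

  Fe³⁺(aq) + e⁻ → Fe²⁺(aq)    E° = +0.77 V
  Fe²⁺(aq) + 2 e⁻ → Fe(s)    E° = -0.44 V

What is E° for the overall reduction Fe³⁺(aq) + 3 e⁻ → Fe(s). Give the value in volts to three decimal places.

-0.037 V

Standard free energies of sequential steps add: ΔG°₃ = ΔG°₁ + ΔG°₂, so n₃E°₃ = n₁E°₁ + n₂E°₂.
E°₃ = (1×+0.77 + 2×-0.44) / 3 = (-0.110) / 3 = -0.037 V.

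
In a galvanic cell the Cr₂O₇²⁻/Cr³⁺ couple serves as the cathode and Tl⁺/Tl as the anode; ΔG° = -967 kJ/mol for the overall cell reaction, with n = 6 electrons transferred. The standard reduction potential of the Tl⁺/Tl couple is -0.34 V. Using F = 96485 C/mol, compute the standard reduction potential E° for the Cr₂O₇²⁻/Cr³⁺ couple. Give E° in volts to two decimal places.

+1.33 V

E°cell = −ΔG°/(nF) = −(-967×10³)/((6)(96485)) = +1.670 V.
Since Cr₂O₇²⁻/Cr³⁺ is the cathode and Tl⁺/Tl the anode, E°cell = E°(Cr₂O₇²⁻/Cr³⁺) − E°(Tl⁺/Tl).
So E°(Cr₂O₇²⁻/Cr³⁺) = E°cell + E°(Tl⁺/Tl) = +1.670 + (-0.34) = +1.33 V.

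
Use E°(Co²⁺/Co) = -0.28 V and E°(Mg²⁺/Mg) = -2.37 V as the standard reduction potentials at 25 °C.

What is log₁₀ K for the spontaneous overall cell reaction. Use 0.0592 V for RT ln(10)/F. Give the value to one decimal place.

70.6

Cathode: Co²⁺/Co; anode: Mg²⁺/Mg. E°cell = +2.09 V, n = 2.
log K = nE°cell / 0.0592 = (2)(+2.09) / 0.0592 = 70.6.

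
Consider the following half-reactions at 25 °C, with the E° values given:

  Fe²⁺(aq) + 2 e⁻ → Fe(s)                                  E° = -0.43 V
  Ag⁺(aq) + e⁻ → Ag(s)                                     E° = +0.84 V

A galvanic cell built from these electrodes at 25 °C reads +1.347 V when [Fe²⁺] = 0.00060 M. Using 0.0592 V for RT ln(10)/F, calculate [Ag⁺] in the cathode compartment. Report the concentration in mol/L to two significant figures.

0.49 M

Ag⁺/Ag is the cathode, Fe²⁺/Fe the anode: E°cell = +1.27 V, n = 2.
Overall reaction: 2 Ag⁺(aq) + Fe(s) → 2 Ag(s) + Fe²⁺(aq); Q = [Fe²⁺]^1/[Ag⁺]^2.
From E = E° − (0.0592/n) log Q: log Q = (E° − E)·n/0.0592 = (+1.27 − (+1.347))·2/0.0592 = -2.6014.
So 2·log[Ag⁺] = 1·log(0.0006) − log Q = -3.2218 − (-2.6014) = -0.6204; log[Ag⁺] = -0.6204 / 2 = -0.3102; [Ag⁺] = 10^(-0.3102) ≈ 0.49 M.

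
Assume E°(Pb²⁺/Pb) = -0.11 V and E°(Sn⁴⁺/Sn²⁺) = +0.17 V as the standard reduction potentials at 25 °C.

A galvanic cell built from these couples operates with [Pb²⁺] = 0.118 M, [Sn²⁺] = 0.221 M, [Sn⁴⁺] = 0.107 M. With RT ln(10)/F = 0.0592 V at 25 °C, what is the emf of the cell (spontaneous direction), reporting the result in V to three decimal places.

Sn⁴⁺/Sn²⁺ is the cathode (higher E°), Pb²⁺/Pb the anode: E°cell = +0.17 − (-0.11) = +0.28 V, n = 2.
Overall: Sn⁴⁺(aq) + Pb(s) → Sn²⁺(aq) + Pb²⁺(aq)
Q = [Sn²⁺]·[Pb²⁺] / ([Sn⁴⁺]); log Q = -0.613.
E = E° − (0.0592/n) log Q = +0.28 − (0.0592/2)(-0.613) = +0.298 V.

+0.298 V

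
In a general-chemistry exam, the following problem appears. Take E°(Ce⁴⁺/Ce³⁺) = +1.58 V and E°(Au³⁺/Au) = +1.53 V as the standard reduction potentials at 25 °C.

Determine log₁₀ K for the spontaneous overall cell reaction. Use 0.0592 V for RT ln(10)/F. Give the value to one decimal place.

Cathode: Ce⁴⁺/Ce³⁺; anode: Au³⁺/Au. E°cell = +0.05 V, n = 3.
log K = nE°cell / 0.0592 = (3)(+0.05) / 0.0592 = 2.5.

2.5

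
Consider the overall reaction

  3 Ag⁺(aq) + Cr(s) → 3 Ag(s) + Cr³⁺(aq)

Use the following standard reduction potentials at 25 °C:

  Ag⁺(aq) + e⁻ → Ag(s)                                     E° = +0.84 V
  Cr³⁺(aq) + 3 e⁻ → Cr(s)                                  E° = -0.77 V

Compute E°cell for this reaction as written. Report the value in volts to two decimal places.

The Ag⁺/Ag couple has the higher reduction potential, so it is the cathode; Cr³⁺/Cr is oxidised at the anode.
E°cell = E°(cathode) − E°(anode) = (+0.84) − (-0.77) = +1.61 V.

+1.61 V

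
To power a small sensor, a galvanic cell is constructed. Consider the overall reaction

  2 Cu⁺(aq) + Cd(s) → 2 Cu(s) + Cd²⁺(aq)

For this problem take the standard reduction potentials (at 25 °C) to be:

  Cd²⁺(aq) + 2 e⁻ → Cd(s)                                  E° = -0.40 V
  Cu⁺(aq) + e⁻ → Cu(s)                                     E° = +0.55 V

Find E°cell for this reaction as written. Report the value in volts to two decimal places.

+0.95 V

The Cu⁺/Cu couple has the higher reduction potential, so it is the cathode; Cd²⁺/Cd is oxidised at the anode.
E°cell = E°(cathode) − E°(anode) = (+0.55) − (-0.40) = +0.95 V.
Since E°cell > 0, the reaction is spontaneous under standard conditions.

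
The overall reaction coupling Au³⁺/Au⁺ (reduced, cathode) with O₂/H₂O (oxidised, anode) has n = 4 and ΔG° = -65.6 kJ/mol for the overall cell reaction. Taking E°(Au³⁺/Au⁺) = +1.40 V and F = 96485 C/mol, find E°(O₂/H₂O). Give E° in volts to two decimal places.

+1.23 V

E°cell = −ΔG°/(nF) = −(-65.6×10³)/((4)(96485)) = +0.170 V.
Since Au³⁺/Au⁺ is the cathode and O₂/H₂O the anode, E°cell = E°(Au³⁺/Au⁺) − E°(O₂/H₂O).
So E°(O₂/H₂O) = E°(Au³⁺/Au⁺) − E°cell = (+1.40) − (+0.170) = +1.23 V.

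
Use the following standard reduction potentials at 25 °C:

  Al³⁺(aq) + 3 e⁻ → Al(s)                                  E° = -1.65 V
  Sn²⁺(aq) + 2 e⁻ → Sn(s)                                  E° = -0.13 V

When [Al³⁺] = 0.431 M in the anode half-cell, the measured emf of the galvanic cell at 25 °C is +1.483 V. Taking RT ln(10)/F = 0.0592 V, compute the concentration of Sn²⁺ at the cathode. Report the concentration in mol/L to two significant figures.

Sn²⁺/Sn is the cathode, Al³⁺/Al the anode: E°cell = +1.52 V, n = 6.
Overall reaction: 3 Sn²⁺(aq) + 2 Al(s) → 3 Sn(s) + 2 Al³⁺(aq); Q = [Al³⁺]^2/[Sn²⁺]^3.
From E = E° − (0.0592/n) log Q: log Q = (E° − E)·n/0.0592 = (+1.52 − (+1.483))·6/0.0592 = 3.7500.
So 3·log[Sn²⁺] = 2·log(0.431) − log Q = -0.7310 − (3.7500) = -4.4810; log[Sn²⁺] = -4.4810 / 3 = -1.4937; [Sn²⁺] = 10^(-1.4937) ≈ 0.032 M.

0.032 M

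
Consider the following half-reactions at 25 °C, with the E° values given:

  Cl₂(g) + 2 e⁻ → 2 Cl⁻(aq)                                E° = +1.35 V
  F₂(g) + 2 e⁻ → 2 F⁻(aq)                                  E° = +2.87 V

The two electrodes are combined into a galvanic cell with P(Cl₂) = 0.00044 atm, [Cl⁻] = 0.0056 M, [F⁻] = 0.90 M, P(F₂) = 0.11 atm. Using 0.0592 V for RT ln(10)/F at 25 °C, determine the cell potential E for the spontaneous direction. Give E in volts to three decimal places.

F₂/F⁻ is the cathode (higher E°), Cl₂/Cl⁻ the anode: E°cell = +2.87 − (+1.35) = +1.52 V, n = 2.
Overall: F₂(g) + 2 Cl⁻(aq) → 2 F⁻(aq) + Cl₂(g)
Q = [F⁻]^2·P(Cl₂) / (P(F₂)·[Cl⁻]^2); log Q = 2.014.
E = E° − (0.0592/n) log Q = +1.52 − (0.0592/2)(2.014) = +1.460 V.

+1.460 V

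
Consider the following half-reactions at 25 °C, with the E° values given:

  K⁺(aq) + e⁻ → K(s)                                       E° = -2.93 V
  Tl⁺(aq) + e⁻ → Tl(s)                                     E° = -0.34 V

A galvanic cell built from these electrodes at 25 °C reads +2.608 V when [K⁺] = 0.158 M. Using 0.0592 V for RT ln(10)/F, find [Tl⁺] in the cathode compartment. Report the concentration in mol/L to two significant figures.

Tl⁺/Tl is the cathode, K⁺/K the anode: E°cell = +2.59 V, n = 1.
Overall reaction: Tl⁺(aq) + K(s) → Tl(s) + K⁺(aq); Q = [K⁺]^1/[Tl⁺]^1.
From E = E° − (0.0592/n) log Q: log Q = (E° − E)·n/0.0592 = (+2.59 − (+2.608))·1/0.0592 = -0.3041.
So 1·log[Tl⁺] = 1·log(0.158) − log Q = -0.8013 − (-0.3041) = -0.4972; [Tl⁺] = 10^(-0.4972) ≈ 0.32 M.

0.32 M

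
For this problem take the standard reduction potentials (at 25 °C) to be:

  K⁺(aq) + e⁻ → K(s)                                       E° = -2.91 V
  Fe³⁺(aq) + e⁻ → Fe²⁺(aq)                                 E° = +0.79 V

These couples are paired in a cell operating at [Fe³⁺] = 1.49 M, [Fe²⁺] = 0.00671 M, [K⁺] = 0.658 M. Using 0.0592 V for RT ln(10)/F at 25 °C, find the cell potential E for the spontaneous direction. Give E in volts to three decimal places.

+3.850 V

Fe³⁺/Fe²⁺ is the cathode (higher E°), K⁺/K the anode: E°cell = +0.79 − (-2.91) = +3.70 V, n = 1.
Overall: Fe³⁺(aq) + K(s) → Fe²⁺(aq) + K⁺(aq)
Q = [Fe²⁺]·[K⁺] / ([Fe³⁺]); log Q = -2.528.
E = E° − (0.0592/n) log Q = +3.70 − (0.0592/1)(-2.528) = +3.850 V.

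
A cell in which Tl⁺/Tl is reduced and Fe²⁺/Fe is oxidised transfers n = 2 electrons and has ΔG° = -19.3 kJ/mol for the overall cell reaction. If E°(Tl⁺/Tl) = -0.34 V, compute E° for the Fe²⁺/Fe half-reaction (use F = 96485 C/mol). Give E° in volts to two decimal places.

-0.44 V

E°cell = −ΔG°/(nF) = −(-19.3×10³)/((2)(96485)) = +0.100 V.
Since Tl⁺/Tl is the cathode and Fe²⁺/Fe the anode, E°cell = E°(Tl⁺/Tl) − E°(Fe²⁺/Fe).
So E°(Fe²⁺/Fe) = E°(Tl⁺/Tl) − E°cell = (-0.34) − (+0.100) = -0.44 V.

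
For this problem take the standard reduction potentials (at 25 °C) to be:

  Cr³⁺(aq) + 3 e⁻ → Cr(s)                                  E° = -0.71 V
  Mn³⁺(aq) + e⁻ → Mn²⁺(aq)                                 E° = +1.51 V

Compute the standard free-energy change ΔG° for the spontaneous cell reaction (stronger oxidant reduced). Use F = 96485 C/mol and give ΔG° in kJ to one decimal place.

Mn³⁺/Mn²⁺ (E° = +1.51 V) is the cathode; Cr³⁺/Cr (E° = -0.71 V) is the anode, so E°cell = +2.22 V.
Balancing electrons gives n = 3 (lcm of 1 and 3).
ΔG° = −nFE° = −(3)(96485)(+2.22) = -642,590 J = -642.6 kJ.

-642.6 kJ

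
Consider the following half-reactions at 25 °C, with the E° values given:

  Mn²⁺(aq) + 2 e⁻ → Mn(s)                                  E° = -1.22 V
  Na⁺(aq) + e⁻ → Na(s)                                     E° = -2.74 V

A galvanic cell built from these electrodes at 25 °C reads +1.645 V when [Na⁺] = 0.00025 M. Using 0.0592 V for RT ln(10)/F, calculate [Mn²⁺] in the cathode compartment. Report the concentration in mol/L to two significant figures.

Mn²⁺/Mn is the cathode, Na⁺/Na the anode: E°cell = +1.52 V, n = 2.
Overall reaction: Mn²⁺(aq) + 2 Na(s) → Mn(s) + 2 Na⁺(aq); Q = [Na⁺]^2/[Mn²⁺]^1.
From E = E° − (0.0592/n) log Q: log Q = (E° − E)·n/0.0592 = (+1.52 − (+1.645))·2/0.0592 = -4.2230.
So 1·log[Mn²⁺] = 2·log(0.00025) − log Q = -7.2041 − (-4.2230) = -2.9811; [Mn²⁺] = 10^(-2.9811) ≈ 0.0010 M.

0.0010 M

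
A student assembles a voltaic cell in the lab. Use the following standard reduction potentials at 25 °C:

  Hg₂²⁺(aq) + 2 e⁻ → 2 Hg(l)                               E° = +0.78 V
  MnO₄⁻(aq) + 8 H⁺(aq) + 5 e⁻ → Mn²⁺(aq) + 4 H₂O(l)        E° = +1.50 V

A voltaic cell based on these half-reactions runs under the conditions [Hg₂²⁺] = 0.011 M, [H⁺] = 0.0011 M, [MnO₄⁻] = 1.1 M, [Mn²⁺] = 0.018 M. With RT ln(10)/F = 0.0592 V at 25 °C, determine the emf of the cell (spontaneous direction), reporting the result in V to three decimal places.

MnO₄⁻/Mn²⁺ is the cathode (higher E°), Hg₂²⁺/Hg the anode: E°cell = +1.50 − (+0.78) = +0.72 V, n = 10.
Overall: 2 MnO₄⁻(aq) + 16 H⁺(aq) + 10 Hg(l) → 2 Mn²⁺(aq) + 8 H₂O(l) + 5 Hg₂²⁺(aq)
Q = [Mn²⁺]^2·[Hg₂²⁺]^5 / ([MnO₄⁻]^2·[H⁺]^16); log Q = 33.972.
E = E° − (0.0592/n) log Q = +0.72 − (0.0592/10)(33.972) = +0.519 V.

+0.519 V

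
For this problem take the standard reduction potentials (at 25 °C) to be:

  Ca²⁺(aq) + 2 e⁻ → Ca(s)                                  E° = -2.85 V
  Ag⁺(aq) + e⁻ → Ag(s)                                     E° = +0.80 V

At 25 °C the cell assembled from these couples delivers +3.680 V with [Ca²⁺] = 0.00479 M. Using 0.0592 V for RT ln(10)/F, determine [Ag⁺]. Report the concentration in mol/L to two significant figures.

0.22 M

Ag⁺/Ag is the cathode, Ca²⁺/Ca the anode: E°cell = +3.65 V, n = 2.
Overall reaction: 2 Ag⁺(aq) + Ca(s) → 2 Ag(s) + Ca²⁺(aq); Q = [Ca²⁺]^1/[Ag⁺]^2.
From E = E° − (0.0592/n) log Q: log Q = (E° − E)·n/0.0592 = (+3.65 − (+3.680))·2/0.0592 = -1.0135.
So 2·log[Ag⁺] = 1·log(0.00479) − log Q = -2.3197 − (-1.0135) = -1.3062; log[Ag⁺] = -1.3062 / 2 = -0.6531; [Ag⁺] = 10^(-0.6531) ≈ 0.22 M.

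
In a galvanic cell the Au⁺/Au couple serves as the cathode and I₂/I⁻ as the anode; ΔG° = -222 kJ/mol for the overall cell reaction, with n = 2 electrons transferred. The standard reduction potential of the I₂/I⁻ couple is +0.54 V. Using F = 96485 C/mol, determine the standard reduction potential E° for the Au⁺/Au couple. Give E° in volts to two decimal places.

E°cell = −ΔG°/(nF) = −(-222×10³)/((2)(96485)) = +1.150 V.
Since Au⁺/Au is the cathode and I₂/I⁻ the anode, E°cell = E°(Au⁺/Au) − E°(I₂/I⁻).
So E°(Au⁺/Au) = E°cell + E°(I₂/I⁻) = +1.150 + (+0.54) = +1.69 V.

+1.69 V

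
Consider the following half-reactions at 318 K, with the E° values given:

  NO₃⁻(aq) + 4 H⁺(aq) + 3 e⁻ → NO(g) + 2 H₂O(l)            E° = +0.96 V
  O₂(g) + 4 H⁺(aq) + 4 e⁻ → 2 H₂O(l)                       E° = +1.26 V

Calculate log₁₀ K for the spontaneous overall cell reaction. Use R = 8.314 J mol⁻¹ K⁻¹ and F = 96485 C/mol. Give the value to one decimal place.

Cathode: O₂/H₂O; anode: NO₃⁻/NO. E°cell = (+1.26) − (+0.96) = +0.30 V, with n = 12.
ΔG° = −nFE° = −RT ln K, so ln K = nFE°/(RT) = (12)(96485)(+0.30) / ((8.314)(318)) = 131.379.
log₁₀ K = 131.379 / ln 10 = 57.1.

57.1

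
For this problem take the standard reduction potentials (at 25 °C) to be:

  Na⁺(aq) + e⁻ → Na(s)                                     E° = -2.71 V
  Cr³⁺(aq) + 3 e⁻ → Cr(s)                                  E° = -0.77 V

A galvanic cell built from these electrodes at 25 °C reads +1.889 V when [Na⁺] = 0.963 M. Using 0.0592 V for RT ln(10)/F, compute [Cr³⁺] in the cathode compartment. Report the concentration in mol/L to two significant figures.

Cr³⁺/Cr is the cathode, Na⁺/Na the anode: E°cell = +1.94 V, n = 3.
Overall reaction: Cr³⁺(aq) + 3 Na(s) → Cr(s) + 3 Na⁺(aq); Q = [Na⁺]^3/[Cr³⁺]^1.
From E = E° − (0.0592/n) log Q: log Q = (E° − E)·n/0.0592 = (+1.94 − (+1.889))·3/0.0592 = 2.5845.
So 1·log[Cr³⁺] = 3·log(0.963) − log Q = -0.0491 − (2.5845) = -2.6336; [Cr³⁺] = 10^(-2.6336) ≈ 0.0023 M.

0.0023 M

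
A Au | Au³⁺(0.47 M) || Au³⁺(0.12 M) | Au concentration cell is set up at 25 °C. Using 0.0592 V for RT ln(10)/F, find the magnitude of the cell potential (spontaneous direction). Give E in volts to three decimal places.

For a concentration cell E°cell = 0. The 0.47 M side is the cathode (reduction is favoured where [Au³⁺] is higher).
With n = 3, E = −(0.0592/3) log([Au³⁺]ₐₙ/[Au³⁺]꜀ₐₜ) = −(0.0592/3) log(0.12/0.47) = −(0.0592/3)(-0.593) = +0.012 V.

+0.012 V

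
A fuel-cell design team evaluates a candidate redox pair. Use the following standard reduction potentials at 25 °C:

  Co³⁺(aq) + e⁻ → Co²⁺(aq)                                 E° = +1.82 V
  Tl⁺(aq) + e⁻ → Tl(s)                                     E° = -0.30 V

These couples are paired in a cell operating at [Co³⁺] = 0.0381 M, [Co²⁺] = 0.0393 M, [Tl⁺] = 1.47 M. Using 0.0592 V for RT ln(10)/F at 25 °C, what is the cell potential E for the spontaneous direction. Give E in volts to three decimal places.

+2.109 V

Co³⁺/Co²⁺ is the cathode (higher E°), Tl⁺/Tl the anode: E°cell = +1.82 − (-0.30) = +2.12 V, n = 1.
Overall: Co³⁺(aq) + Tl(s) → Co²⁺(aq) + Tl⁺(aq)
Q = [Co²⁺]·[Tl⁺] / ([Co³⁺]); log Q = 0.181.
E = E° − (0.0592/n) log Q = +2.12 − (0.0592/1)(0.181) = +2.109 V.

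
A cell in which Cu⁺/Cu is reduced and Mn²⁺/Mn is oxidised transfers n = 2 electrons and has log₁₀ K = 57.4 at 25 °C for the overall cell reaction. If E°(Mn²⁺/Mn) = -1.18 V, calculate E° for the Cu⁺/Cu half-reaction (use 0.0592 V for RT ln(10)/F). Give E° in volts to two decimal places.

+0.52 V

E°cell = (0.0592/n)·log K = (0.0592/2)(57.4) = +1.699 V.
Since Cu⁺/Cu is the cathode and Mn²⁺/Mn the anode, E°cell = E°(Cu⁺/Cu) − E°(Mn²⁺/Mn).
So E°(Cu⁺/Cu) = E°cell + E°(Mn²⁺/Mn) = +1.699 + (-1.18) = +0.52 V.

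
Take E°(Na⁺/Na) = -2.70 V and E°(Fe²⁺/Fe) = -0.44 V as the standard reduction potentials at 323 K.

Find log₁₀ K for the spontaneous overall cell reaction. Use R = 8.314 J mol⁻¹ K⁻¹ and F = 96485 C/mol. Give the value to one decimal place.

Cathode: Fe²⁺/Fe; anode: Na⁺/Na. E°cell = (-0.44) − (-2.70) = +2.26 V, with n = 2.
ΔG° = −nFE° = −RT ln K, so ln K = nFE°/(RT) = (2)(96485)(+2.26) / ((8.314)(323)) = 162.400.
log₁₀ K = 162.400 / ln 10 = 70.5.

70.5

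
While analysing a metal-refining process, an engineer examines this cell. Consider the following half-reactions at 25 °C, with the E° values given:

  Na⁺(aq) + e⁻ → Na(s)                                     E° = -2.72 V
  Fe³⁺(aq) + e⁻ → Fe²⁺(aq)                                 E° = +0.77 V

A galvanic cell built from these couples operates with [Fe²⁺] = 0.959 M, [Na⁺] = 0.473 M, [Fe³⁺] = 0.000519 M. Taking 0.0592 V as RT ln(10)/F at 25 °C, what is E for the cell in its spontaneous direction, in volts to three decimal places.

+3.316 V

Fe³⁺/Fe²⁺ is the cathode (higher E°), Na⁺/Na the anode: E°cell = +0.77 − (-2.72) = +3.49 V, n = 1.
Overall: Fe³⁺(aq) + Na(s) → Fe²⁺(aq) + Na⁺(aq)
Q = [Fe²⁺]·[Na⁺] / ([Fe³⁺]); log Q = 2.942.
E = E° − (0.0592/n) log Q = +3.49 − (0.0592/1)(2.942) = +3.316 V.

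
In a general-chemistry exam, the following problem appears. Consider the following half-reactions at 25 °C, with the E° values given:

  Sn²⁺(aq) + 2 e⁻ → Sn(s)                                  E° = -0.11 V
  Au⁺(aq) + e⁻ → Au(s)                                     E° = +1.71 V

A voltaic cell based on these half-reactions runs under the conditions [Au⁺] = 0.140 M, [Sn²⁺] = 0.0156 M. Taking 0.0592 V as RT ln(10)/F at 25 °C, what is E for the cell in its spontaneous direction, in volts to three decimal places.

Au⁺/Au is the cathode (higher E°), Sn²⁺/Sn the anode: E°cell = +1.71 − (-0.11) = +1.82 V, n = 2.
Overall: 2 Au⁺(aq) + Sn(s) → 2 Au(s) + Sn²⁺(aq)
Q = [Sn²⁺] / ([Au⁺]^2); log Q = -0.099.
E = E° − (0.0592/n) log Q = +1.82 − (0.0592/2)(-0.099) = +1.823 V.

+1.823 V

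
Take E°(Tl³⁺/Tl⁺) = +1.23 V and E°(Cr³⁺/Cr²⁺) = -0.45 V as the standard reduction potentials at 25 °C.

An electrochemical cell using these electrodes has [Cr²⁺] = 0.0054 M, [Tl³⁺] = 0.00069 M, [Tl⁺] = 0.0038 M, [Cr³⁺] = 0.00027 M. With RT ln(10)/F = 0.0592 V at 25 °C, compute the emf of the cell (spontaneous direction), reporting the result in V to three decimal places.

+1.735 V

Tl³⁺/Tl⁺ is the cathode (higher E°), Cr³⁺/Cr²⁺ the anode: E°cell = +1.23 − (-0.45) = +1.68 V, n = 2.
Overall: Tl³⁺(aq) + 2 Cr²⁺(aq) → Tl⁺(aq) + 2 Cr³⁺(aq)
Q = [Tl⁺]·[Cr³⁺]^2 / ([Tl³⁺]·[Cr²⁺]^2); log Q = -1.861.
E = E° − (0.0592/n) log Q = +1.68 − (0.0592/2)(-1.861) = +1.735 V.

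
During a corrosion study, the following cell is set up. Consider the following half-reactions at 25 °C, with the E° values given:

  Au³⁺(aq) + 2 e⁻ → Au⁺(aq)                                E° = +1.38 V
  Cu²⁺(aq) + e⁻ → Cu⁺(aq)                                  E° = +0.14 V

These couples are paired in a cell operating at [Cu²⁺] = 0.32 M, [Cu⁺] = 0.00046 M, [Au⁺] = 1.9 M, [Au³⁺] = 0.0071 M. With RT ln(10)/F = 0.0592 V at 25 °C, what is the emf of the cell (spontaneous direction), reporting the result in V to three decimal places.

Au³⁺/Au⁺ is the cathode (higher E°), Cu²⁺/Cu⁺ the anode: E°cell = +1.38 − (+0.14) = +1.24 V, n = 2.
Overall: Au³⁺(aq) + 2 Cu⁺(aq) → Au⁺(aq) + 2 Cu²⁺(aq)
Q = [Au⁺]·[Cu²⁺]^2 / ([Au³⁺]·[Cu⁺]^2); log Q = 8.112.
E = E° − (0.0592/n) log Q = +1.24 − (0.0592/2)(8.112) = +1.000 V.

+1.000 V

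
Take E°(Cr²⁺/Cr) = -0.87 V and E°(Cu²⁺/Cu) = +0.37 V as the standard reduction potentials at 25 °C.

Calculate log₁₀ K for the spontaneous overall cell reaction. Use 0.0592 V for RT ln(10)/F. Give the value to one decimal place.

Cathode: Cu²⁺/Cu; anode: Cr²⁺/Cr. E°cell = +1.24 V, n = 2.
log K = nE°cell / 0.0592 = (2)(+1.24) / 0.0592 = 41.9.

41.9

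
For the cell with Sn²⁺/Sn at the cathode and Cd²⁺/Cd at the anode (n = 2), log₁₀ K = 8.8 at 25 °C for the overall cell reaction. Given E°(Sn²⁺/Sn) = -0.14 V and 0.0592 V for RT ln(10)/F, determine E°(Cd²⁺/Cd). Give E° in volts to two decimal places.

E°cell = (0.0592/n)·log K = (0.0592/2)(8.8) = +0.260 V.
Since Sn²⁺/Sn is the cathode and Cd²⁺/Cd the anode, E°cell = E°(Sn²⁺/Sn) − E°(Cd²⁺/Cd).
So E°(Cd²⁺/Cd) = E°(Sn²⁺/Sn) − E°cell = (-0.14) − (+0.260) = -0.40 V.

-0.40 V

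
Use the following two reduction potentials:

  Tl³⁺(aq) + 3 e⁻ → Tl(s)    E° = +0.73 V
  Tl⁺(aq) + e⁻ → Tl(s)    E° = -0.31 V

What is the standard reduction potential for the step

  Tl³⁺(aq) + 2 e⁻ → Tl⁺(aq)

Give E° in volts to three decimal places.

+1.250 V

Sequential free energies add, so n₃E°₃ = n₁E°₁ + n₂E°₂.
With n₃ = 3, and the known step contributing 1×(-0.31) V, the unknown satisfies 2·E° = 3×(+0.73) − 1×(-0.31) = +2.500.
E° = +2.500 / 2 = +1.250 V.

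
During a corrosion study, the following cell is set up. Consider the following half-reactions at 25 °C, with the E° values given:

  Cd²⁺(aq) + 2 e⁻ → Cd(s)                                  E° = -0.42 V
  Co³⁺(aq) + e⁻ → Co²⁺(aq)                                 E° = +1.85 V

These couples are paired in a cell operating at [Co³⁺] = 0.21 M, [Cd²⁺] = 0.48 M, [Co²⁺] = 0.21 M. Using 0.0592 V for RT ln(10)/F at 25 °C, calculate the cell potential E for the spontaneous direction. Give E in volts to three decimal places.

Co³⁺/Co²⁺ is the cathode (higher E°), Cd²⁺/Cd the anode: E°cell = +1.85 − (-0.42) = +2.27 V, n = 2.
Overall: 2 Co³⁺(aq) + Cd(s) → 2 Co²⁺(aq) + Cd²⁺(aq)
Q = [Co²⁺]^2·[Cd²⁺] / ([Co³⁺]^2); log Q = -0.319.
E = E° − (0.0592/n) log Q = +2.27 − (0.0592/2)(-0.319) = +2.279 V.

+2.279 V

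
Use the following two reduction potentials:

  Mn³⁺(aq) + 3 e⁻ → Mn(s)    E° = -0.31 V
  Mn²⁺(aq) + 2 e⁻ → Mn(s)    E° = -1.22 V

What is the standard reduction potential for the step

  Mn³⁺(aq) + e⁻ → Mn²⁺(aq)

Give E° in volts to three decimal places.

+1.510 V

Sequential free energies add, so n₃E°₃ = n₁E°₁ + n₂E°₂.
With n₃ = 3, and the known step contributing 2×(-1.22) V, the unknown satisfies 1·E° = 3×(-0.31) − 2×(-1.22) = +1.510.
E° = +1.510 / 1 = +1.510 V.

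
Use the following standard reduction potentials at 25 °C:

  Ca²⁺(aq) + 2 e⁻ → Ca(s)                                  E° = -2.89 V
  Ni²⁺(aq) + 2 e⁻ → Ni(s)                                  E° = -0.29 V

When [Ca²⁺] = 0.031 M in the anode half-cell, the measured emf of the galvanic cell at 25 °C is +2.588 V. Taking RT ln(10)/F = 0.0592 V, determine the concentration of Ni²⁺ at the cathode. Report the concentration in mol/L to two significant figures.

Ni²⁺/Ni is the cathode, Ca²⁺/Ca the anode: E°cell = +2.60 V, n = 2.
Overall reaction: Ni²⁺(aq) + Ca(s) → Ni(s) + Ca²⁺(aq); Q = [Ca²⁺]^1/[Ni²⁺]^1.
From E = E° − (0.0592/n) log Q: log Q = (E° − E)·n/0.0592 = (+2.60 − (+2.588))·2/0.0592 = 0.4054.
So 1·log[Ni²⁺] = 1·log(0.031) − log Q = -1.5086 − (0.4054) = -1.9140; [Ni²⁺] = 10^(-1.9140) ≈ 0.012 M.

0.012 M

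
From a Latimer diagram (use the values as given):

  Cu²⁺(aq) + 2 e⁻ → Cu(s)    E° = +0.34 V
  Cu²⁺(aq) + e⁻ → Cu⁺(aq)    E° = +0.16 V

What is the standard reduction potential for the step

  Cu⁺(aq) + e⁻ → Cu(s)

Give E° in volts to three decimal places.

Sequential free energies add, so n₃E°₃ = n₁E°₁ + n₂E°₂.
With n₃ = 2, and the known step contributing 1×(+0.16) V, the unknown satisfies 1·E° = 2×(+0.34) − 1×(+0.16) = +0.520.
E° = +0.520 / 1 = +0.520 V.

+0.520 V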